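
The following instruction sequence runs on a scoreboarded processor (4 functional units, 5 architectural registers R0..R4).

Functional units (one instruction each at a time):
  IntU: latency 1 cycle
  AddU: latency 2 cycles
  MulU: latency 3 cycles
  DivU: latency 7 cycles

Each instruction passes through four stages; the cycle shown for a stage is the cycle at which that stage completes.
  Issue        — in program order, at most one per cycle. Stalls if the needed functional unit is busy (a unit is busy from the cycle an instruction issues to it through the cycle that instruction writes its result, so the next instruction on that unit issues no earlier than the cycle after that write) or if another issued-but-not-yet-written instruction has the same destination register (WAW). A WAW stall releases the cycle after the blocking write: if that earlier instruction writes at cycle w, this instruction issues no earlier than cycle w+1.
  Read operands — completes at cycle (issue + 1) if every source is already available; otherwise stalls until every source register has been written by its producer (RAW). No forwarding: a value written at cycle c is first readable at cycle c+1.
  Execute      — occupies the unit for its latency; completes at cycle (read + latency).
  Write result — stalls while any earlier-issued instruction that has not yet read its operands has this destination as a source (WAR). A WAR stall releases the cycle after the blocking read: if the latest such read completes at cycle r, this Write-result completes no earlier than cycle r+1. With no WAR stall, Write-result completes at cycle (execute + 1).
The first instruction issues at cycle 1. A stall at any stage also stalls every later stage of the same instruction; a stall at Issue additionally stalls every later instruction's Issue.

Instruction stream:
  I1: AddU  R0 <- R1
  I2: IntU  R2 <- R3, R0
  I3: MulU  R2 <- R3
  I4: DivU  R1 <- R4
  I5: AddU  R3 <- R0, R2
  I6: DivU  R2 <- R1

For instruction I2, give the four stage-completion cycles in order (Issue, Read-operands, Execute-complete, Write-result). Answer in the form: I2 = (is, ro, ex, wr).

I2 = (2, 6, 7, 8)

c1: I1 dispatched to AddU
c2: I1 operands ready, I2 dispatched to IntU
c4: I1 complete
c5: R0←I1
c6: I2 operands ready
c7: I2 complete
c8: R2←I2
c9: I3 dispatched to MulU
c10: I3 operands ready, I4 dispatched to DivU
c11: I4 operands ready, I5 dispatched to AddU
c13: I3 complete
c14: R2←I3
c15: I5 operands ready
c17: I5 complete
c18: I4 complete, R3←I5
c19: R1←I4
c20: I6 dispatched to DivU
c21: I6 operands ready
c28: I6 complete
c29: R2←I6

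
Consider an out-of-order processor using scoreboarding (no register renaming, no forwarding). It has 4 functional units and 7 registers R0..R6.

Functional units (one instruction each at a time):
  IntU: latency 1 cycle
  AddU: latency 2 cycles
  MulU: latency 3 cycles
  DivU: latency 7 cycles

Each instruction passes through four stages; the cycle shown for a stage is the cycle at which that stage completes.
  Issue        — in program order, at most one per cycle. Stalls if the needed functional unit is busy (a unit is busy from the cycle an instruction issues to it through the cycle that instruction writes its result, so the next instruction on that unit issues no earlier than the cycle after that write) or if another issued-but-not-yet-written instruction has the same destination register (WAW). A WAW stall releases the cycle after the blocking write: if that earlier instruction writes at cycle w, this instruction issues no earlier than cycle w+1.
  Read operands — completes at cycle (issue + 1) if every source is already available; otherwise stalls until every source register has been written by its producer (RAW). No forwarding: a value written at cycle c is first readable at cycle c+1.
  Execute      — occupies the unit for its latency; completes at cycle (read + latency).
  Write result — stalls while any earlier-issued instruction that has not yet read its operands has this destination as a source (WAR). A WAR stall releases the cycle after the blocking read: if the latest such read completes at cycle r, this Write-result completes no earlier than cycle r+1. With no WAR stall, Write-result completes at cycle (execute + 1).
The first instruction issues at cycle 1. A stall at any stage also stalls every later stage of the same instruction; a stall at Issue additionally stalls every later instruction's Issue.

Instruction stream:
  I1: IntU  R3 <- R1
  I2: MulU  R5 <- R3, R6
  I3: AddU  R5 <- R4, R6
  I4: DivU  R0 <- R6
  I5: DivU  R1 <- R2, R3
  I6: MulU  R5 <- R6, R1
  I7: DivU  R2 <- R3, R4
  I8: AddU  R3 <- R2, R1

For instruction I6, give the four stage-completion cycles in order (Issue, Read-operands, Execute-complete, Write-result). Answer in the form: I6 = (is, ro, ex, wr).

[I1] 1/2/3/4
[I2] 2/5/8/9  (RAW R3: wait I1 write@4)
[I3] 10/11/13/14  (WAW R5: wait I2 write@9)
[I4] 11/12/19/20
[I5] 21/22/29/30  (struct: DivU busy until I4 writes@20)
[I6] 22/31/34/35  (RAW R1: wait I5 write@30)
[I7] 31/32/39/40  (struct: DivU busy until I5 writes@30)
[I8] 32/41/43/44  (RAW R2: wait I7 write@40)

I6 = (22, 31, 34, 35)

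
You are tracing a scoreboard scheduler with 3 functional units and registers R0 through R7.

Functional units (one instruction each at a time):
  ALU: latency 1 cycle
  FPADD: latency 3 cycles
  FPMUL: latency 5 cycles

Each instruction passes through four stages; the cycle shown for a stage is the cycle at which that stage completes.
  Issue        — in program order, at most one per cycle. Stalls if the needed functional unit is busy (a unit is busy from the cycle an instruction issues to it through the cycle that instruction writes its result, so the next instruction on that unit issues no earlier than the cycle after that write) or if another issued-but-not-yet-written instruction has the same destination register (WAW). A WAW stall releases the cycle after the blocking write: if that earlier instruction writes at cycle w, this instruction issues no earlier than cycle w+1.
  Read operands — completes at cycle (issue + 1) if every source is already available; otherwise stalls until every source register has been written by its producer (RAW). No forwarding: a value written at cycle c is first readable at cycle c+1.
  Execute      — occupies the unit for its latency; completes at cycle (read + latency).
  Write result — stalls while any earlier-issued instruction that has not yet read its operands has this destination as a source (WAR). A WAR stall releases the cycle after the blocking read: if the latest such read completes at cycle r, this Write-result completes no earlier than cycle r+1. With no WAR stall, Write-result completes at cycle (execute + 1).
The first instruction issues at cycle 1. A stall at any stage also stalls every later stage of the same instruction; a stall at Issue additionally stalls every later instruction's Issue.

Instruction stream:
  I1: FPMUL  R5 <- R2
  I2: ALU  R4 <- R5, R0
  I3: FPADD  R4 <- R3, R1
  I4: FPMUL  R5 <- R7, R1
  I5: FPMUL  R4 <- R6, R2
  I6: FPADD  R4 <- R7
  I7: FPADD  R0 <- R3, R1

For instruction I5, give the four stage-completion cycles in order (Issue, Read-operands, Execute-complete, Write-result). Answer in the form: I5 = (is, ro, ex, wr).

I1 -> (1, 2, 7, 8)
I2 -> (2, 9, 10, 11)  // RAW R5: wait I1 write@8
I3 -> (12, 13, 16, 17)  // WAW R4: wait I2 write@11
I4 -> (13, 14, 19, 20)
I5 -> (21, 22, 27, 28)  // struct: FPMUL busy until I4 writes@20
I6 -> (29, 30, 33, 34)  // WAW R4: wait I5 write@28
I7 -> (35, 36, 39, 40)  // struct: FPADD busy until I6 writes@34

I5 = (21, 22, 27, 28)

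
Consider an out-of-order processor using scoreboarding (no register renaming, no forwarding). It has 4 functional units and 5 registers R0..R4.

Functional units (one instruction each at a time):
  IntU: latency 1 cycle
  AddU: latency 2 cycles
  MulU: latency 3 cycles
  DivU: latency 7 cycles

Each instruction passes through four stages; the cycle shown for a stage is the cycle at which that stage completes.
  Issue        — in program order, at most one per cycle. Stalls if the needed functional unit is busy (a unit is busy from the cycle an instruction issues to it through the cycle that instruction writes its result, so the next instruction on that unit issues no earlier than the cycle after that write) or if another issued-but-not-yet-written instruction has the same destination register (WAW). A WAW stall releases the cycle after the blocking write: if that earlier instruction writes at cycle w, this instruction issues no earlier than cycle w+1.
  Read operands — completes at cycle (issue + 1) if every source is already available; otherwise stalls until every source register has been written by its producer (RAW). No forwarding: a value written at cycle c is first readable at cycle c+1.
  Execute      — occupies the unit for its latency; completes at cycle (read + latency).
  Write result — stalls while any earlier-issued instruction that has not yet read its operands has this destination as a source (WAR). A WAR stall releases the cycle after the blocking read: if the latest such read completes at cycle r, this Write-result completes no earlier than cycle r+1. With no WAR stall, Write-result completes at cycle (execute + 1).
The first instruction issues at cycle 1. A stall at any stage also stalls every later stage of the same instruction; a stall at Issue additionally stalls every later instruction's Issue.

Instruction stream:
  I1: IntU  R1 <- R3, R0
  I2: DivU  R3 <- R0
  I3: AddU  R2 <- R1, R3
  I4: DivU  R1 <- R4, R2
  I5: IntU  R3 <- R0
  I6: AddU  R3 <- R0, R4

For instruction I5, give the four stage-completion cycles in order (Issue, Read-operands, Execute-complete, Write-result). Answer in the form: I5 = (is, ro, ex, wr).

c1: issue I1 (IntU)
c2: I1 read-ops, issue I2 (DivU)
c3: I1 finished on IntU, I2 read-ops, issue I3 (AddU)
c4: I1→R1
c10: I2 finished on DivU
c11: I2→R3
c12: I3 read-ops, issue I4 (DivU)
c13: issue I5 (IntU)
c14: I3 finished on AddU, I5 read-ops
c15: I3→R2, I5 finished on IntU
c16: I4 read-ops, I5→R3
c17: issue I6 (AddU)
c18: I6 read-ops
c20: I6 finished on AddU
c21: I6→R3
c23: I4 finished on DivU
c24: I4→R1

I5 = (13, 14, 15, 16)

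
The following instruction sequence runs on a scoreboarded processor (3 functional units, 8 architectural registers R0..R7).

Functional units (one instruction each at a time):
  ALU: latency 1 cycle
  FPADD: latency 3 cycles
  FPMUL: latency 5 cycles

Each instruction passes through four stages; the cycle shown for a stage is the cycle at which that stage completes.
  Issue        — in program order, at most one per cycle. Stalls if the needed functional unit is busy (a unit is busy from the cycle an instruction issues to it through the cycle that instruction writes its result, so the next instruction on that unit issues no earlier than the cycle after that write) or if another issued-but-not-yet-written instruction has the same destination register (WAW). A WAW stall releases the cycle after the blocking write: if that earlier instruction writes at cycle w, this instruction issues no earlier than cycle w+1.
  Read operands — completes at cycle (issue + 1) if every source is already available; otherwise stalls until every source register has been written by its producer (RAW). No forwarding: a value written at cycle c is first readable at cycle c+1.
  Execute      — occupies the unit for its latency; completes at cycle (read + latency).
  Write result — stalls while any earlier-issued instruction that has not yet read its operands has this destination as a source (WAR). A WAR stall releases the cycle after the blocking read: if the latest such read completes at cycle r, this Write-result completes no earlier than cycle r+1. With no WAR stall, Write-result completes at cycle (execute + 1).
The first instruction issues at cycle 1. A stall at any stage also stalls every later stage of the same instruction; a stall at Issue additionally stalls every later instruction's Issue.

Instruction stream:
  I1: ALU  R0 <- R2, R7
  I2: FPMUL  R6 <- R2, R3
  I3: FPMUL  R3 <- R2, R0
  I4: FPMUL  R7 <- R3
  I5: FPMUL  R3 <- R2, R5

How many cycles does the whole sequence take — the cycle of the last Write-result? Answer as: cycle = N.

1) issue 1, read 2, done 3, write 4
2) issue 2, read 3, done 8, write 9
3) issue 10, read 11, done 16, write 17  <struct: FPMUL busy until I2 writes@9>
4) issue 18, read 19, done 24, write 25  <struct: FPMUL busy until I3 writes@17>
5) issue 26, read 27, done 32, write 33  <struct: FPMUL busy until I4 writes@25>

cycle = 33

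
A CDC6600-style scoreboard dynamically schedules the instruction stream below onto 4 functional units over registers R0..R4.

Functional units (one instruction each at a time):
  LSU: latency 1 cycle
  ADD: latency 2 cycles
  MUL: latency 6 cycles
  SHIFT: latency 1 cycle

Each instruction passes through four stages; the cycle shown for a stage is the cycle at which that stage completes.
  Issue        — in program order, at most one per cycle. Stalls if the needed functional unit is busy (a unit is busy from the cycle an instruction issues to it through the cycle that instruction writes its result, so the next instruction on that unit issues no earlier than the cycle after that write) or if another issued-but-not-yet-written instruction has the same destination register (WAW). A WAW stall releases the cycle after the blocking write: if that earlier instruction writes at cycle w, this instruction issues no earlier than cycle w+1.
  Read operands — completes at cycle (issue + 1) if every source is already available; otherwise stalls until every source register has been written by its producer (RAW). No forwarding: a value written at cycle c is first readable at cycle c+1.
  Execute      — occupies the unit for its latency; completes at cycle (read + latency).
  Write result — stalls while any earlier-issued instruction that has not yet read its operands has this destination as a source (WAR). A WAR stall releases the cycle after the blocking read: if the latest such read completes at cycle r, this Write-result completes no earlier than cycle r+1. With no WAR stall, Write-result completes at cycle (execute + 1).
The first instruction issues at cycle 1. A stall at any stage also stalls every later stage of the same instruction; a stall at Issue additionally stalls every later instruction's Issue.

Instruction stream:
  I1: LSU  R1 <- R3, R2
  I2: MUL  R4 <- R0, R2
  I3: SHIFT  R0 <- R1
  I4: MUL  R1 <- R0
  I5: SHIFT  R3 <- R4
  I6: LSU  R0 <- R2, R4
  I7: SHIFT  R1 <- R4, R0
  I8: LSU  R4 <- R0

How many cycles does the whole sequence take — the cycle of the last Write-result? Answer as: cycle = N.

c1: I1 dispatched to LSU
c2: I1 operands ready · I2 dispatched to MUL
c3: I1 complete · I2 operands ready · I3 dispatched to SHIFT
c4: R1←I1
c5: I3 operands ready
c6: I3 complete
c7: R0←I3
c9: I2 complete
c10: R4←I2
c11: I4 dispatched to MUL
c12: I4 operands ready · I5 dispatched to SHIFT
c13: I5 operands ready · I6 dispatched to LSU
c14: I5 complete · I6 operands ready
c15: R3←I5 · I6 complete
c16: R0←I6
c18: I4 complete
c19: R1←I4
c20: I7 dispatched to SHIFT
c21: I7 operands ready · I8 dispatched to LSU
c22: I7 complete · I8 operands ready
c23: R1←I7 · I8 complete
c24: R4←I8

cycle = 24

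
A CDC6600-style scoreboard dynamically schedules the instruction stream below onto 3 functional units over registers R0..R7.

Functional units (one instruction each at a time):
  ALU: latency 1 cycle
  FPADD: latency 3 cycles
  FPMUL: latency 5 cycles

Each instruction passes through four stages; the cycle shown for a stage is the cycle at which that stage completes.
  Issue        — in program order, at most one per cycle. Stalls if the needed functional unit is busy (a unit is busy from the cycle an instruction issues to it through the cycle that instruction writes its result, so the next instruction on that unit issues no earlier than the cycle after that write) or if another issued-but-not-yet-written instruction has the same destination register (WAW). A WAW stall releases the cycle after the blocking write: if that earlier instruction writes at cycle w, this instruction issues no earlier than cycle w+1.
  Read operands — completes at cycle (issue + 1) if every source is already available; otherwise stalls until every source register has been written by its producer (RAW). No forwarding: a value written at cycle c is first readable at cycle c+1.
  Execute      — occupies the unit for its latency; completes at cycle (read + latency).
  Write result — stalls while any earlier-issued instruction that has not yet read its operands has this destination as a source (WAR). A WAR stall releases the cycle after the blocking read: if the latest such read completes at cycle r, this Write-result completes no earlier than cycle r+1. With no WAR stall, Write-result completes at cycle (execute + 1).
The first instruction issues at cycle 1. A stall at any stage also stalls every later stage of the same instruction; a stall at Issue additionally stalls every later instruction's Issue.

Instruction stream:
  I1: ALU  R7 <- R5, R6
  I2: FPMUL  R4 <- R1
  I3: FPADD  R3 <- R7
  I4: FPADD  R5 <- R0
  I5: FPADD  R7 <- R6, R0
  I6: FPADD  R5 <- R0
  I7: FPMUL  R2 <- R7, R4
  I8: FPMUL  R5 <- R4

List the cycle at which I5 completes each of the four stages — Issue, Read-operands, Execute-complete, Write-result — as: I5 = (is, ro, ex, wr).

I5 = (16, 17, 20, 21)

cycle 1: I1→ALU
cycle 2: I1 RO | I2→FPMUL
cycle 3: I1 EX | I2 RO | I3→FPADD
cycle 4: I1 WR R7
cycle 5: I3 RO
cycle 8: I2 EX | I3 EX
cycle 9: I2 WR R4 | I3 WR R3
cycle 10: I4→FPADD
cycle 11: I4 RO
cycle 14: I4 EX
cycle 15: I4 WR R5
cycle 16: I5→FPADD
cycle 17: I5 RO
cycle 20: I5 EX
cycle 21: I5 WR R7
cycle 22: I6→FPADD
cycle 23: I6 RO | I7→FPMUL
cycle 24: I7 RO
cycle 26: I6 EX
cycle 27: I6 WR R5
cycle 29: I7 EX
cycle 30: I7 WR R2
cycle 31: I8→FPMUL
cycle 32: I8 RO
cycle 37: I8 EX
cycle 38: I8 WR R5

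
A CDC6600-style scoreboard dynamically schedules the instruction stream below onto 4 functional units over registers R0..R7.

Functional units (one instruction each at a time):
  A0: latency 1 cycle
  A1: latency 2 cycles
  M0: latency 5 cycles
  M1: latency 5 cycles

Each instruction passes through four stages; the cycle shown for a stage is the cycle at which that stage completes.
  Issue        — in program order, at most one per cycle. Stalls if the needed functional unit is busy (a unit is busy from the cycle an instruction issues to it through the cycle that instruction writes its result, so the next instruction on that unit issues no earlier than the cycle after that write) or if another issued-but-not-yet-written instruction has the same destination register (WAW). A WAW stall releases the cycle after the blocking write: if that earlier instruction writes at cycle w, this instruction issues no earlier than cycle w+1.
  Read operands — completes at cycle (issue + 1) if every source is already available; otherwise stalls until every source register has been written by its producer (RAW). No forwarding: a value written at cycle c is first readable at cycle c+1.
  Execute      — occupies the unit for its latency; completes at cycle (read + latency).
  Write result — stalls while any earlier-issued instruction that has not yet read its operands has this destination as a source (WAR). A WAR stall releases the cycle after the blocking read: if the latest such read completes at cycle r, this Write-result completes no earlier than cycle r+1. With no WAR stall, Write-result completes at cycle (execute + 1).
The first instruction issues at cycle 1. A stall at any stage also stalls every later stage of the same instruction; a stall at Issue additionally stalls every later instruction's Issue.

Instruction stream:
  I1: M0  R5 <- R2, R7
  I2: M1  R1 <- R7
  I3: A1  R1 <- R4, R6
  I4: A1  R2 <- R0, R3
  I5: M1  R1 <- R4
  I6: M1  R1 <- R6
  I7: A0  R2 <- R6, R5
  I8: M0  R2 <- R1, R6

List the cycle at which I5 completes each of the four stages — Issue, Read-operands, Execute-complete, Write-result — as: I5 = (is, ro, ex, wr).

  I1 | 1 | 2 | 7 | 8
  I2 | 2 | 3 | 8 | 9
  I3 | 10 | 11 | 13 | 14   WAW R1: wait I2 write@9
  I4 | 15 | 16 | 18 | 19   struct: A1 busy until I3 writes@14
  I5 | 16 | 17 | 22 | 23
  I6 | 24 | 25 | 30 | 31   struct: M1 busy until I5 writes@23
  I7 | 25 | 26 | 27 | 28
  I8 | 29 | 32 | 37 | 38   WAW R2: wait I7 write@28 · RAW R1: wait I6 write@31

I5 = (16, 17, 22, 23)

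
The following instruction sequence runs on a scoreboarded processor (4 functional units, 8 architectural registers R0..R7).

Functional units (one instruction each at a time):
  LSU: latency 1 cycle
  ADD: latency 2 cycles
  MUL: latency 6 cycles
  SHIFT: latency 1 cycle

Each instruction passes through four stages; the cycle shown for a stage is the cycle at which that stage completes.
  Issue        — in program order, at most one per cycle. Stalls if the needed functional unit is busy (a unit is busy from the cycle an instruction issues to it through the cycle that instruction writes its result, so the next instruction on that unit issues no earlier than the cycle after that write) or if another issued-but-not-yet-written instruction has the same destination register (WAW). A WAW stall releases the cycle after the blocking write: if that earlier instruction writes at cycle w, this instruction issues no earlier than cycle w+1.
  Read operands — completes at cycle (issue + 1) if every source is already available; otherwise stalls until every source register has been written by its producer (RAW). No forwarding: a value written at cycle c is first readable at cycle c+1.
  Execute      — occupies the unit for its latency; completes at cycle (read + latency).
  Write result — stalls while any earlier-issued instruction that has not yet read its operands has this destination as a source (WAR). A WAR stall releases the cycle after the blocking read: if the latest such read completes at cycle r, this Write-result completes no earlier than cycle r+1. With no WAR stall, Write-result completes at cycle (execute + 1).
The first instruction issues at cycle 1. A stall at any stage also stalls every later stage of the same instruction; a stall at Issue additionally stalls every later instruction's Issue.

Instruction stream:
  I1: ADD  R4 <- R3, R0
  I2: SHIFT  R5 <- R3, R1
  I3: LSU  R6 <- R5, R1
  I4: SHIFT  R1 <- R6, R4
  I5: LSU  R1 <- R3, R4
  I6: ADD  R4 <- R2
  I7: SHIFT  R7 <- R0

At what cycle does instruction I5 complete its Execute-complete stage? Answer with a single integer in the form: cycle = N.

I1: IS=1 RO=2 EX=4 WR=5
I2: IS=2 RO=3 EX=4 WR=5
I3: IS=3 RO=6 EX=7 WR=8  [RAW R5: wait I2 write@5]
I4: IS=6 RO=9 EX=10 WR=11  [struct: SHIFT busy until I2 writes@5; RAW R6: wait I3 write@8]
I5: IS=12 RO=13 EX=14 WR=15  [WAW R1: wait I4 write@11]
I6: IS=13 RO=14 EX=16 WR=17
I7: IS=14 RO=15 EX=16 WR=17

cycle = 14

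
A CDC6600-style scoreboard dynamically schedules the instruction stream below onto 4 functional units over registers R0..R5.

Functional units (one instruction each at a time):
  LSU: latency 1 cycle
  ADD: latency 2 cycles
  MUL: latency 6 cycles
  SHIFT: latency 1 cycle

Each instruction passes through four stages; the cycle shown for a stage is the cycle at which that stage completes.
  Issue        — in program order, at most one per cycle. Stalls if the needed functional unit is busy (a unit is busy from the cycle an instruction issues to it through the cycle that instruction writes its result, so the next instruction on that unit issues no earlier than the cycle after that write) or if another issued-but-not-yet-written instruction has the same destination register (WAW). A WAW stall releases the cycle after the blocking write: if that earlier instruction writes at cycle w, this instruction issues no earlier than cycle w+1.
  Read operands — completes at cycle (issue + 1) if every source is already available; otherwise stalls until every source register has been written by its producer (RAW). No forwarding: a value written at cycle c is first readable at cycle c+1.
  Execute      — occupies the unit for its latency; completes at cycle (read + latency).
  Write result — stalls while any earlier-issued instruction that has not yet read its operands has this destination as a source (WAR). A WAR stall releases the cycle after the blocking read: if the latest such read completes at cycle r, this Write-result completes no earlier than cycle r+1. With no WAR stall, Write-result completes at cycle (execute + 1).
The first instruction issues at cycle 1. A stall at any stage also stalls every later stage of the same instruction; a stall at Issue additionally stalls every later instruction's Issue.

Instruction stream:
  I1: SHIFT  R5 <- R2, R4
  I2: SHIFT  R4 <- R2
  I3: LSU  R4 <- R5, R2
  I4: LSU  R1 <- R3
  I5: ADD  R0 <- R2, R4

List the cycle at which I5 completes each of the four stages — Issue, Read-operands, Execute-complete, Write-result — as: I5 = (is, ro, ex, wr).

I1 -> (1, 2, 3, 4)
I2 -> (5, 6, 7, 8)  // struct: SHIFT busy until I1 writes@4
I3 -> (9, 10, 11, 12)  // WAW R4: wait I2 write@8
I4 -> (13, 14, 15, 16)  // struct: LSU busy until I3 writes@12
I5 -> (14, 15, 17, 18)

I5 = (14, 15, 17, 18)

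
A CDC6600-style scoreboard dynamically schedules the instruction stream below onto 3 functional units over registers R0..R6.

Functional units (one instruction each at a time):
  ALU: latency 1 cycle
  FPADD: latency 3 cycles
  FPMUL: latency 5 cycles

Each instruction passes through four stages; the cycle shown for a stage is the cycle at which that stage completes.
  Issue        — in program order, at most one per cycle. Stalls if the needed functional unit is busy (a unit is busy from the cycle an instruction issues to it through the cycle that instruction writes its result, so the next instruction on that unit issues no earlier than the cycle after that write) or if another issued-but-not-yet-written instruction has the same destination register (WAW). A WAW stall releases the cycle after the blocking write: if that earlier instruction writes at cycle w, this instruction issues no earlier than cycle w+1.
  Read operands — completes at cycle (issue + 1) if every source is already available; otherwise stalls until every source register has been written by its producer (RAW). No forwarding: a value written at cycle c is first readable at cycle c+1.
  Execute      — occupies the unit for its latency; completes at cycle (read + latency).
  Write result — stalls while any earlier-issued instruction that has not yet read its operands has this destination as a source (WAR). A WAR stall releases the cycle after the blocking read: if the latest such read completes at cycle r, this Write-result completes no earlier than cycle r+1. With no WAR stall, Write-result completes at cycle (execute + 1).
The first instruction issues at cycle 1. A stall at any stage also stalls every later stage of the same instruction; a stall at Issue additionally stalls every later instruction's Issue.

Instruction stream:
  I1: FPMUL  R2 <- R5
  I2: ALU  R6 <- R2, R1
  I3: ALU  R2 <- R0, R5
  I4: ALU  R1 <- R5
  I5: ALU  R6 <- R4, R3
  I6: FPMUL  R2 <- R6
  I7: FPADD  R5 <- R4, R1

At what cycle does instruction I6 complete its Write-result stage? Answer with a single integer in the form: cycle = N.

c1: I1→FPMUL
c2: I1 RO; I2→ALU
c7: I1 EX
c8: I1 WR R2
c9: I2 RO
c10: I2 EX
c11: I2 WR R6
c12: I3→ALU
c13: I3 RO
c14: I3 EX
c15: I3 WR R2
c16: I4→ALU
c17: I4 RO
c18: I4 EX
c19: I4 WR R1
c20: I5→ALU
c21: I5 RO; I6→FPMUL
c22: I5 EX; I7→FPADD
c23: I5 WR R6; I7 RO
c24: I6 RO
c26: I7 EX
c27: I7 WR R5
c29: I6 EX
c30: I6 WR R2

cycle = 30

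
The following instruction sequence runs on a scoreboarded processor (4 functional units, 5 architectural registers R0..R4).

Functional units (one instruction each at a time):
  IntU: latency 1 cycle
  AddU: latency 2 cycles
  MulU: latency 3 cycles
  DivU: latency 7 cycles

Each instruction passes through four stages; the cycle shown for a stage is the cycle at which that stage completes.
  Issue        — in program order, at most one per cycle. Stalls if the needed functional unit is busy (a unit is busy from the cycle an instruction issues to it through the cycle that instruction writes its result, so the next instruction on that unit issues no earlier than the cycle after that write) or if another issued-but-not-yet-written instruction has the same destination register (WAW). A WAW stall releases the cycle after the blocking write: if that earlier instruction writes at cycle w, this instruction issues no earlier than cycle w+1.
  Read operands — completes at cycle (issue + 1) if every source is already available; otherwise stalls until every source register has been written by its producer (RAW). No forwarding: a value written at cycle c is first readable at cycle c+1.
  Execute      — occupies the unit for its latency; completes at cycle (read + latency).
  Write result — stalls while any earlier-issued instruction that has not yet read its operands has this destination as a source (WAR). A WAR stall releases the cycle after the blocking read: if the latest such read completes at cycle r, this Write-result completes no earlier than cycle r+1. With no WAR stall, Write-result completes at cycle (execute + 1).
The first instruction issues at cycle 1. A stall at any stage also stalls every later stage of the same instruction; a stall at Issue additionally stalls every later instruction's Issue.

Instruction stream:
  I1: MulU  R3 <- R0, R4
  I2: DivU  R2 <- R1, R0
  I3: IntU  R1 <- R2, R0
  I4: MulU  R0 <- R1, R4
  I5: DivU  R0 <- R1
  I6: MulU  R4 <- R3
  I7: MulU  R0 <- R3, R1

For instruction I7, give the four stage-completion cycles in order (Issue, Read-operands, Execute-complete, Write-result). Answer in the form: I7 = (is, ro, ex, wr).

[1] I1→MulU
[2] I1 RO; I2→DivU
[3] I2 RO; I3→IntU
[5] I1 EX
[6] I1 WR R3
[7] I4→MulU
[10] I2 EX
[11] I2 WR R2
[12] I3 RO
[13] I3 EX
[14] I3 WR R1
[15] I4 RO
[18] I4 EX
[19] I4 WR R0
[20] I5→DivU
[21] I5 RO; I6→MulU
[22] I6 RO
[25] I6 EX
[26] I6 WR R4
[28] I5 EX
[29] I5 WR R0
[30] I7→MulU
[31] I7 RO
[34] I7 EX
[35] I7 WR R0

I7 = (30, 31, 34, 35)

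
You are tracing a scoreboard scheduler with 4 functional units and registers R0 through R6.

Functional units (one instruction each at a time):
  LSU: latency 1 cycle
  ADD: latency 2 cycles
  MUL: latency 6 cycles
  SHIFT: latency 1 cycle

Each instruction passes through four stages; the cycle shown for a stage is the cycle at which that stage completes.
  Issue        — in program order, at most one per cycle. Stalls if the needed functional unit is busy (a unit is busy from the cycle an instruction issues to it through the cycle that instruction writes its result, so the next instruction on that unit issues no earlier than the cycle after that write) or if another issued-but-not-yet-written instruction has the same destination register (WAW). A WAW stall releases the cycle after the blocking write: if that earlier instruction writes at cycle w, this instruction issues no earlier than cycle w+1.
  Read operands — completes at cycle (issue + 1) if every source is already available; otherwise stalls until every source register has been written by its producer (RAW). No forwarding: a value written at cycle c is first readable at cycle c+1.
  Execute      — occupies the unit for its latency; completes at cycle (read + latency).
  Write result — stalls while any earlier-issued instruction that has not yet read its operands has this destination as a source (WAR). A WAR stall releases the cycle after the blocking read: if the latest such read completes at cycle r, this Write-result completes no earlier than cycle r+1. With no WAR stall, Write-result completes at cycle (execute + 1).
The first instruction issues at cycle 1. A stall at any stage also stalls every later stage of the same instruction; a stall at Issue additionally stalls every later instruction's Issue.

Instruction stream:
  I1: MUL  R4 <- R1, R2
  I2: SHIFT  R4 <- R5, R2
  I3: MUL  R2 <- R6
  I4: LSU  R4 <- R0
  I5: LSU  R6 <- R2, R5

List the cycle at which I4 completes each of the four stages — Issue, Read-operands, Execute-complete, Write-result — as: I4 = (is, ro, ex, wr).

cycle 1: I1 dispatched to MUL
cycle 2: I1 operands ready
cycle 8: I1 complete
cycle 9: R4←I1
cycle 10: I2 dispatched to SHIFT
cycle 11: I2 operands ready, I3 dispatched to MUL
cycle 12: I2 complete, I3 operands ready
cycle 13: R4←I2
cycle 14: I4 dispatched to LSU
cycle 15: I4 operands ready
cycle 16: I4 complete
cycle 17: R4←I4
cycle 18: I3 complete, I5 dispatched to LSU
cycle 19: R2←I3
cycle 20: I5 operands ready
cycle 21: I5 complete
cycle 22: R6←I5

I4 = (14, 15, 16, 17)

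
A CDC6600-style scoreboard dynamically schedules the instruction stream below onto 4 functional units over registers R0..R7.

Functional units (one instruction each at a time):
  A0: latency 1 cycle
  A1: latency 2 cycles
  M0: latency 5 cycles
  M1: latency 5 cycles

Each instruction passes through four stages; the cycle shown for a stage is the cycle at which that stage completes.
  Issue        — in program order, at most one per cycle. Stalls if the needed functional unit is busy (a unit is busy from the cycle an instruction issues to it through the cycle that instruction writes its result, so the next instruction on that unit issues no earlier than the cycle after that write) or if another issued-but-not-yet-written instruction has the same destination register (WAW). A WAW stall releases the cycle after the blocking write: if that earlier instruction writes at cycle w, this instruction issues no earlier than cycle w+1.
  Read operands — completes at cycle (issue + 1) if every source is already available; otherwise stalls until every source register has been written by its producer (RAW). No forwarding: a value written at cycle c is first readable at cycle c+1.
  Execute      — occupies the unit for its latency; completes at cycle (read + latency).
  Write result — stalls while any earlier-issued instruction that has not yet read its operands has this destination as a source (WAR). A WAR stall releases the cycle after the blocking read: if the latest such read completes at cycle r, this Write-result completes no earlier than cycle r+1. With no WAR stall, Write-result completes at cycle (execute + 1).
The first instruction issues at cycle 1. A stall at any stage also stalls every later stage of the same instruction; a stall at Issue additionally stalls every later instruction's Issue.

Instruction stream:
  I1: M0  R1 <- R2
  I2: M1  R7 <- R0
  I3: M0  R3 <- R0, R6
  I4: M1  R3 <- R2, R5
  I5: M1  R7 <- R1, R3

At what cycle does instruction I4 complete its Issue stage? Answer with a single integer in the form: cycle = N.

cycle = 17

cycle 1: I1 dispatched to M0
cycle 2: I1 operands ready, I2 dispatched to M1
cycle 3: I2 operands ready
cycle 7: I1 complete
cycle 8: R1←I1, I2 complete
cycle 9: R7←I2, I3 dispatched to M0
cycle 10: I3 operands ready
cycle 15: I3 complete
cycle 16: R3←I3
cycle 17: I4 dispatched to M1
cycle 18: I4 operands ready
cycle 23: I4 complete
cycle 24: R3←I4
cycle 25: I5 dispatched to M1
cycle 26: I5 operands ready
cycle 31: I5 complete
cycle 32: R7←I5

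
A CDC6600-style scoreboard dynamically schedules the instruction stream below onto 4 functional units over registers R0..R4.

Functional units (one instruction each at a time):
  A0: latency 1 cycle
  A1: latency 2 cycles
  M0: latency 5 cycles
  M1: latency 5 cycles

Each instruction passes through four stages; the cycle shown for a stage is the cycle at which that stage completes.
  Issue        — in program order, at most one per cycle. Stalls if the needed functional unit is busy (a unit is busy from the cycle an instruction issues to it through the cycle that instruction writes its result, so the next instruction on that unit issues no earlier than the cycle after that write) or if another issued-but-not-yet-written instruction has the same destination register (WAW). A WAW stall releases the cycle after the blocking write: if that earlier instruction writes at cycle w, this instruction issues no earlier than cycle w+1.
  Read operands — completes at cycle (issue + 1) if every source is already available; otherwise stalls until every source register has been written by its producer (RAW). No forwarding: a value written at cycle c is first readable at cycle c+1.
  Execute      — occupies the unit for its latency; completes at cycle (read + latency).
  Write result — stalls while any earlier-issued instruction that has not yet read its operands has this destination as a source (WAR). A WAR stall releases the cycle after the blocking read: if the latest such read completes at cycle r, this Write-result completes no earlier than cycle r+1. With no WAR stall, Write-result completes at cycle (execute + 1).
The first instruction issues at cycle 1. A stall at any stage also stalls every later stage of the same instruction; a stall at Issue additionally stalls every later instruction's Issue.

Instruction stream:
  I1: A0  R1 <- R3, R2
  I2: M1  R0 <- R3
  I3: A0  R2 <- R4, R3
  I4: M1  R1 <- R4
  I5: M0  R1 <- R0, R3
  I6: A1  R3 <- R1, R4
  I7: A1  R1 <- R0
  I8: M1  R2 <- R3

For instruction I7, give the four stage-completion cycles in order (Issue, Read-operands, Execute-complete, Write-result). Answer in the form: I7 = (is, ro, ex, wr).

I7 = (30, 31, 33, 34)

[I1] 1/2/3/4
[I2] 2/3/8/9
[I3] 5/6/7/8  (struct: A0 busy until I1 writes@4)
[I4] 10/11/16/17  (struct: M1 busy until I2 writes@9)
[I5] 18/19/24/25  (WAW R1: wait I4 write@17)
[I6] 19/26/28/29  (RAW R1: wait I5 write@25)
[I7] 30/31/33/34  (struct: A1 busy until I6 writes@29)
[I8] 31/32/37/38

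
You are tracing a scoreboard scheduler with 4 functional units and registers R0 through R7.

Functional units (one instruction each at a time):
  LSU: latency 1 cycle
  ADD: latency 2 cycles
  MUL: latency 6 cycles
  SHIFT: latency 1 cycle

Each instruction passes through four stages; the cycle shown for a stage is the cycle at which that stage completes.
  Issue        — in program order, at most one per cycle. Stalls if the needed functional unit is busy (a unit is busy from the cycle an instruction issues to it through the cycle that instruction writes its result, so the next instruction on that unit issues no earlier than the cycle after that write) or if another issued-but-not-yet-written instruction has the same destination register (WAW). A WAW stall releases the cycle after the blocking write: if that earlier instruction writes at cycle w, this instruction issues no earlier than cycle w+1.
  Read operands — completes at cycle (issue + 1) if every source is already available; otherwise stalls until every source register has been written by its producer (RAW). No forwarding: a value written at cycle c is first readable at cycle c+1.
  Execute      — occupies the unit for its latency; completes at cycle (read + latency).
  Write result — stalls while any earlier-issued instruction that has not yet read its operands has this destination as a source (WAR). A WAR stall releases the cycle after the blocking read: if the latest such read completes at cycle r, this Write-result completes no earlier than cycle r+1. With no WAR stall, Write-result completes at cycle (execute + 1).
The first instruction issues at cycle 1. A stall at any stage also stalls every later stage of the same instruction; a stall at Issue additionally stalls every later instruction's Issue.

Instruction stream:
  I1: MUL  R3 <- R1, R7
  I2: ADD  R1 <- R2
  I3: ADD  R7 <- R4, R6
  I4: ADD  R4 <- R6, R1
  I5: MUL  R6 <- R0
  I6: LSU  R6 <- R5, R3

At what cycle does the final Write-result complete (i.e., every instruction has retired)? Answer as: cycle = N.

cycle = 25

[I1] 1/2/8/9
[I2] 2/3/5/6
[I3] 7/8/10/11  (struct: ADD busy until I2 writes@6)
[I4] 12/13/15/16  (struct: ADD busy until I3 writes@11)
[I5] 13/14/20/21
[I6] 22/23/24/25  (WAW R6: wait I5 write@21)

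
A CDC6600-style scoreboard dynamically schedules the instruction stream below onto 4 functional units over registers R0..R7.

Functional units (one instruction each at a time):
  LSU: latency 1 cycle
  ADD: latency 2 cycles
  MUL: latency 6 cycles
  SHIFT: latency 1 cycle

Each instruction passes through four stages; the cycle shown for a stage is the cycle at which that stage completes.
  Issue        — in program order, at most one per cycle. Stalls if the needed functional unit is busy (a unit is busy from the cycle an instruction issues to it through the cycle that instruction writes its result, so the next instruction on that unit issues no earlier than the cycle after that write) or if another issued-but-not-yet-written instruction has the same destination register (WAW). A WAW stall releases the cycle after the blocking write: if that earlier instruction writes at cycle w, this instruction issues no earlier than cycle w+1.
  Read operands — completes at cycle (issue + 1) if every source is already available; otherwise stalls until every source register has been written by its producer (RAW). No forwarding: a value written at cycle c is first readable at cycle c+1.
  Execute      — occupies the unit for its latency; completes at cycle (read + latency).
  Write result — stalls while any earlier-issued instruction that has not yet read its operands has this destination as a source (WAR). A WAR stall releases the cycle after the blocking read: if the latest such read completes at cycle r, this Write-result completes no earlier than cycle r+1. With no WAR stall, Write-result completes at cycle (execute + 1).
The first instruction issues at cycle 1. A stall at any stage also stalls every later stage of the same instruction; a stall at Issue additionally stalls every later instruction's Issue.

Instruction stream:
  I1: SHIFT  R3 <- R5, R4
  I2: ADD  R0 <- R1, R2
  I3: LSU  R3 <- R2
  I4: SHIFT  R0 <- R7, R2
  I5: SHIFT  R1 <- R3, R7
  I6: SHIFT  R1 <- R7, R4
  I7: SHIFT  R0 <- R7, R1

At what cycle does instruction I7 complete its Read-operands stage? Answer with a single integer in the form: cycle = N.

cycle 1: I1 dispatched to SHIFT
cycle 2: I1 operands ready; I2 dispatched to ADD
cycle 3: I1 complete; I2 operands ready
cycle 4: R3←I1
cycle 5: I2 complete; I3 dispatched to LSU
cycle 6: R0←I2; I3 operands ready
cycle 7: I3 complete; I4 dispatched to SHIFT
cycle 8: R3←I3; I4 operands ready
cycle 9: I4 complete
cycle 10: R0←I4
cycle 11: I5 dispatched to SHIFT
cycle 12: I5 operands ready
cycle 13: I5 complete
cycle 14: R1←I5
cycle 15: I6 dispatched to SHIFT
cycle 16: I6 operands ready
cycle 17: I6 complete
cycle 18: R1←I6
cycle 19: I7 dispatched to SHIFT
cycle 20: I7 operands ready
cycle 21: I7 complete
cycle 22: R0←I7

cycle = 20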